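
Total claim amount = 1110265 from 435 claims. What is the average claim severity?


severity = total / number
= 1110265 / 435
= 2552.3333


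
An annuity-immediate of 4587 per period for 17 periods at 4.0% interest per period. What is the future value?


FV = PMT * ((1+i)^n - 1) / i
= 4587 * ((1.04)^17 - 1) / 0.04
= 4587 * (1.9479 - 1) / 0.04
= 108700.4893


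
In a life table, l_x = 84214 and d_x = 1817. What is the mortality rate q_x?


q_x = d_x / l_x
= 1817 / 84214
= 0.0216


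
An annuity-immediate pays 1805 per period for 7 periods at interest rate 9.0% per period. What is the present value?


PV = PMT * (1 - (1+i)^(-n)) / i
= 1805 * (1 - (1+0.09)^(-7)) / 0.09
= 1805 * (1 - 0.547034) / 0.09
= 1805 * 5.032953
= 9084.4799


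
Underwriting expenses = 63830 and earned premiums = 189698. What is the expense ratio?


Expense ratio = expenses / premiums
= 63830 / 189698
= 0.3365


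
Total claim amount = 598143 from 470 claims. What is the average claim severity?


severity = total / number
= 598143 / 470
= 1272.6447


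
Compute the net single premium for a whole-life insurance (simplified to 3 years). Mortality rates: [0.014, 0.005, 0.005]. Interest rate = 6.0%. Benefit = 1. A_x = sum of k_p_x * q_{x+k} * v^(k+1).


v = 0.943396
Year 0: k_p_x=1.0, q=0.014, term=0.013208
Year 1: k_p_x=0.986, q=0.005, term=0.004388
Year 2: k_p_x=0.98107, q=0.005, term=0.004119
A_x = 0.0217


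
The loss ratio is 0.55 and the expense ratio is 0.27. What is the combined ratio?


Combined ratio = loss ratio + expense ratio
= 0.55 + 0.27
= 0.82


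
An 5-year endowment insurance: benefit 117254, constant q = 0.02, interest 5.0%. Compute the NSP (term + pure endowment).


Term component = 9774.1059
Pure endowment = 5_p_x * v^5 * benefit = 0.903921 * 0.783526 * 117254 = 83044.6292
NSP = 92818.7351


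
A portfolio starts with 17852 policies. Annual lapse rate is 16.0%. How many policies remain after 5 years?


remaining = initial * (1 - lapse)^years
= 17852 * (1 - 0.16)^5
= 17852 * 0.418212
= 7465.9196


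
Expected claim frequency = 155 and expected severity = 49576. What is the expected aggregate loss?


E[S] = E[N] * E[X]
= 155 * 49576
= 7.6843e+06


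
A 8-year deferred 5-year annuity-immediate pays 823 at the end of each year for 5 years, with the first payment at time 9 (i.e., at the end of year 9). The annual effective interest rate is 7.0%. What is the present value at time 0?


PV at time 8 of the 5-year annuity-immediate:
a_n = 823 * (1-(1+0.07)^(-5))/0.07 = 3374.4625
Discount back 8 years to time 0:
PV = 3374.4625 * (1+0.07)^(-8)
= 3374.4625 * 0.582009
= 1963.9679


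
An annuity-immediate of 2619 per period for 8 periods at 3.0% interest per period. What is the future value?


FV = PMT * ((1+i)^n - 1) / i
= 2619 * ((1.03)^8 - 1) / 0.03
= 2619 * (1.26677 - 1) / 0.03
= 23289.0281


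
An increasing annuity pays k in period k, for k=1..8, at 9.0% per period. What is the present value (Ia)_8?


(Ia)_n = sum_{k=1}^{n} k * v^k, v = 1/(1+i)
v = 0.917431
Sum computed term by term:
(Ia)_8 = 22.4225


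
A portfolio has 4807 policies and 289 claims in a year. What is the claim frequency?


frequency = claims / policies
= 289 / 4807
= 0.0601


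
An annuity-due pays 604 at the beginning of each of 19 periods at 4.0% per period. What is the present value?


PV_due = PMT * (1-(1+i)^(-n))/i * (1+i)
PV_immediate = 7932.8994
PV_due = 7932.8994 * 1.04
= 8250.2154


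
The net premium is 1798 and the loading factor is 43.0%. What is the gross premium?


Gross = net * (1 + loading)
= 1798 * (1 + 0.43)
= 1798 * 1.43
= 2571.14


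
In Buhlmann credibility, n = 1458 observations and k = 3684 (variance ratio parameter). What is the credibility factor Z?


Z = n / (n + k)
= 1458 / (1458 + 3684)
= 1458 / 5142
= 0.2835


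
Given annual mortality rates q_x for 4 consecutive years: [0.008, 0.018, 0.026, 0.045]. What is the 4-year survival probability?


p_k = 1 - q_k for each year
Survival = product of (1 - q_k)
= 0.992 * 0.982 * 0.974 * 0.955
= 0.9061


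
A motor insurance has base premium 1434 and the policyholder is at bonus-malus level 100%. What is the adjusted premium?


adjusted = base * BM_level / 100
= 1434 * 100 / 100
= 1434 * 1.0
= 1434.0


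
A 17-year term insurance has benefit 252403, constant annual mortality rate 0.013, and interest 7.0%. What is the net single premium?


NSP = benefit * sum_{k=0}^{n-1} k_p_x * q * v^(k+1)
With constant q=0.013, v=0.934579
Sum = 0.116932
NSP = 252403 * 0.116932
= 29513.9361


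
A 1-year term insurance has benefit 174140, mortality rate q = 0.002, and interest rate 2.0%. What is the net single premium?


NSP = benefit * q * v
v = 1/(1+i) = 0.980392
NSP = 174140 * 0.002 * 0.980392
= 341.451


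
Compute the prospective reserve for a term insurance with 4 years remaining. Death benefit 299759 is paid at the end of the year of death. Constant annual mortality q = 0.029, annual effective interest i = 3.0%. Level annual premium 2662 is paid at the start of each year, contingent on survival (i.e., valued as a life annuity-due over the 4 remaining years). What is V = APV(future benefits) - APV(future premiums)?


v = 1/(1+i) = 0.970874
APV(future benefits) per unit = sum_{k=0}^{3} k_p_x * q * v^(k+1) = 0.103309
APV(future benefits) = 299759 * 0.103309 = 30967.7751
Life annuity-due factor ä_{x:4} = sum_{k=0}^{3} k_p_x * v^k = 3.669247
APV(future premiums) = 2662 * 3.669247 = 9767.5367
V = 30967.7751 - 9767.5367
= 21200.2384


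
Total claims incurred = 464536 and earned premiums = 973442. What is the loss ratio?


Loss ratio = claims / premiums
= 464536 / 973442
= 0.4772


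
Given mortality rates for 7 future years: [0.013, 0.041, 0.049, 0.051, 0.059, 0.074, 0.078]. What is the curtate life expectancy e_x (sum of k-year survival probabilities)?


e_x = sum_{k=1}^{n} k_p_x
k_p_x values:
  1_p_x = 0.987
  2_p_x = 0.946533
  3_p_x = 0.900153
  4_p_x = 0.854245
  5_p_x = 0.803845
  6_p_x = 0.74436
  7_p_x = 0.6863
e_x = 5.9224


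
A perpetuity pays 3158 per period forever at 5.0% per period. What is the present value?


PV = PMT / i
= 3158 / 0.05
= 63160.0


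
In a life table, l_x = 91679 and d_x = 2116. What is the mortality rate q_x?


q_x = d_x / l_x
= 2116 / 91679
= 0.0231


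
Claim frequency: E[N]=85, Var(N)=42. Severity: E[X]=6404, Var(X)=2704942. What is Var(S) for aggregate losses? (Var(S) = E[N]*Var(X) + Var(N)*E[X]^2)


Var(S) = E[N]*Var(X) + Var(N)*E[X]^2
= 85*2704942 + 42*6404^2
= 229920070 + 1722471072
= 1.9524e+09


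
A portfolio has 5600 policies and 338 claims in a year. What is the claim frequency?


frequency = claims / policies
= 338 / 5600
= 0.0604


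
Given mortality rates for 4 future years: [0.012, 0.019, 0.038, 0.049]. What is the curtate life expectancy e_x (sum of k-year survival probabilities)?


e_x = sum_{k=1}^{n} k_p_x
k_p_x values:
  1_p_x = 0.988
  2_p_x = 0.969228
  3_p_x = 0.932397
  4_p_x = 0.88671
e_x = 3.7763


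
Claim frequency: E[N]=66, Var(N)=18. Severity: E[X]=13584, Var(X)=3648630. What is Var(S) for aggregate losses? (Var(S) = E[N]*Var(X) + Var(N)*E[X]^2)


Var(S) = E[N]*Var(X) + Var(N)*E[X]^2
= 66*3648630 + 18*13584^2
= 240809580 + 3321451008
= 3.5623e+09


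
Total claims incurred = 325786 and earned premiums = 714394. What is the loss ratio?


Loss ratio = claims / premiums
= 325786 / 714394
= 0.456


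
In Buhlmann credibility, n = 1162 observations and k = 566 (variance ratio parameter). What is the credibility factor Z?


Z = n / (n + k)
= 1162 / (1162 + 566)
= 1162 / 1728
= 0.6725


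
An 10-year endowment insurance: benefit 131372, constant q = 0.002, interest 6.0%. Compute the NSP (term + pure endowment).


Term component = 1918.3412
Pure endowment = 10_p_x * v^10 * benefit = 0.980179 * 0.558395 * 131372 = 71903.424
NSP = 73821.7652


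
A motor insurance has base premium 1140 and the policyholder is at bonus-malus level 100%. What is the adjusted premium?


adjusted = base * BM_level / 100
= 1140 * 100 / 100
= 1140 * 1.0
= 1140.0


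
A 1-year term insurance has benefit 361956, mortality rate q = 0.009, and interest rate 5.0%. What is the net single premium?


NSP = benefit * q * v
v = 1/(1+i) = 0.952381
NSP = 361956 * 0.009 * 0.952381
= 3102.48


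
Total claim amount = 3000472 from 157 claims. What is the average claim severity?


severity = total / number
= 3000472 / 157
= 19111.2866


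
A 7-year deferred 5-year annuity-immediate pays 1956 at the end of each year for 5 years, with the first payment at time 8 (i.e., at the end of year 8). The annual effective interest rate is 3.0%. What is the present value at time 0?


PV at time 7 of the 5-year annuity-immediate:
a_n = 1956 * (1-(1+0.03)^(-5))/0.03 = 8957.9073
Discount back 7 years to time 0:
PV = 8957.9073 * (1+0.03)^(-7)
= 8957.9073 * 0.813092
= 7283.5984


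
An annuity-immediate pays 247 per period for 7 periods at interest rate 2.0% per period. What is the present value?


PV = PMT * (1 - (1+i)^(-n)) / i
= 247 * (1 - (1+0.02)^(-7)) / 0.02
= 247 * (1 - 0.87056) / 0.02
= 247 * 6.471991
= 1598.5818


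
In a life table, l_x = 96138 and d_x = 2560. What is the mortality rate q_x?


q_x = d_x / l_x
= 2560 / 96138
= 0.0266


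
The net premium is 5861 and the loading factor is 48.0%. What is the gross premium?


Gross = net * (1 + loading)
= 5861 * (1 + 0.48)
= 5861 * 1.48
= 8674.28


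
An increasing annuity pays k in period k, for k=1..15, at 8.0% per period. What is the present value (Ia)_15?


(Ia)_n = sum_{k=1}^{n} k * v^k, v = 1/(1+i)
v = 0.925926
Sum computed term by term:
(Ia)_15 = 56.4451


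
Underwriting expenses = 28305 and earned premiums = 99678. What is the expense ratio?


Expense ratio = expenses / premiums
= 28305 / 99678
= 0.284


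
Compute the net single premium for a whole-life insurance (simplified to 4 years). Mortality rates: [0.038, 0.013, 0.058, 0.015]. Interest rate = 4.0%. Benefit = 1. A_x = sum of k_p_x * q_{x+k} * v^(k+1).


v = 0.961538
Year 0: k_p_x=1.0, q=0.038, term=0.036538
Year 1: k_p_x=0.962, q=0.013, term=0.011562
Year 2: k_p_x=0.949494, q=0.058, term=0.048958
Year 3: k_p_x=0.894423, q=0.015, term=0.011468
A_x = 0.1085


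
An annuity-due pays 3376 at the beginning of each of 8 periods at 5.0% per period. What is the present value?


PV_due = PMT * (1-(1+i)^(-n))/i * (1+i)
PV_immediate = 21819.8063
PV_due = 21819.8063 * 1.05
= 22910.7966


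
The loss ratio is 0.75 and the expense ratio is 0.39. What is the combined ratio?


Combined ratio = loss ratio + expense ratio
= 0.75 + 0.39
= 1.14


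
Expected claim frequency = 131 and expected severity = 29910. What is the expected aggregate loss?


E[S] = E[N] * E[X]
= 131 * 29910
= 3.9182e+06


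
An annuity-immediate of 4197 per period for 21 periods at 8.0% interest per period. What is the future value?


FV = PMT * ((1+i)^n - 1) / i
= 4197 * ((1.08)^21 - 1) / 0.08
= 4197 * (5.033834 - 1) / 0.08
= 211625.0013


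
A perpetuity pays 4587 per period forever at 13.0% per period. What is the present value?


PV = PMT / i
= 4587 / 0.13
= 35284.6154


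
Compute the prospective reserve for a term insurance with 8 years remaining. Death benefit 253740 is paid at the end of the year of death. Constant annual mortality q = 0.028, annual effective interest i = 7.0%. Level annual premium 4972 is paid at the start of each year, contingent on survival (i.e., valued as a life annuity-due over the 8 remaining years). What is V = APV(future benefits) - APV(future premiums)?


v = 1/(1+i) = 0.934579
APV(future benefits) per unit = sum_{k=0}^{7} k_p_x * q * v^(k+1) = 0.153222
APV(future benefits) = 253740 * 0.153222 = 38878.4527
Life annuity-due factor ä_{x:8} = sum_{k=0}^{7} k_p_x * v^k = 5.855255
APV(future premiums) = 4972 * 5.855255 = 29112.3258
V = 38878.4527 - 29112.3258
= 9766.1269


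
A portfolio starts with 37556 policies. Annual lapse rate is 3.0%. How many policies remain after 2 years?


remaining = initial * (1 - lapse)^years
= 37556 * (1 - 0.03)^2
= 37556 * 0.9409
= 35336.4404


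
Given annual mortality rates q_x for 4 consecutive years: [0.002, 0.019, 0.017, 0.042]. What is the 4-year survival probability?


p_k = 1 - q_k for each year
Survival = product of (1 - q_k)
= 0.998 * 0.981 * 0.983 * 0.958
= 0.922


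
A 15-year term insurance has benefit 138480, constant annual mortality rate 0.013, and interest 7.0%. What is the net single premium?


NSP = benefit * sum_{k=0}^{n-1} k_p_x * q * v^(k+1)
With constant q=0.013, v=0.934579
Sum = 0.109975
NSP = 138480 * 0.109975
= 15229.3348


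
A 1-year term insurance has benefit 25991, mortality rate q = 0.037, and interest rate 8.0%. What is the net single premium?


NSP = benefit * q * v
v = 1/(1+i) = 0.925926
NSP = 25991 * 0.037 * 0.925926
= 890.4324


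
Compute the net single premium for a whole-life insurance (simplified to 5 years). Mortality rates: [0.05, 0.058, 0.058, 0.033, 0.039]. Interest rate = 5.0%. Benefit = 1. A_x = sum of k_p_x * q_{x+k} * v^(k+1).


v = 0.952381
Year 0: k_p_x=1.0, q=0.05, term=0.047619
Year 1: k_p_x=0.95, q=0.058, term=0.049977
Year 2: k_p_x=0.8949, q=0.058, term=0.044837
Year 3: k_p_x=0.842996, q=0.033, term=0.022887
Year 4: k_p_x=0.815177, q=0.039, term=0.02491
A_x = 0.1902


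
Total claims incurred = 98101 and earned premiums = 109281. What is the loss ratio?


Loss ratio = claims / premiums
= 98101 / 109281
= 0.8977


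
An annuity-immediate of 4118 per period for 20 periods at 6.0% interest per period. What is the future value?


FV = PMT * ((1+i)^n - 1) / i
= 4118 * ((1.06)^20 - 1) / 0.06
= 4118 * (3.207135 - 1) / 0.06
= 151483.0646


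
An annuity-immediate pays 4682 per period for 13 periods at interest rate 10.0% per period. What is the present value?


PV = PMT * (1 - (1+i)^(-n)) / i
= 4682 * (1 - (1+0.1)^(-13)) / 0.1
= 4682 * (1 - 0.289664) / 0.1
= 4682 * 7.103356
= 33257.9137


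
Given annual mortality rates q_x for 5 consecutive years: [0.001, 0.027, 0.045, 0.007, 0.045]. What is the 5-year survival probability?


p_k = 1 - q_k for each year
Survival = product of (1 - q_k)
= 0.999 * 0.973 * 0.955 * 0.993 * 0.955
= 0.8803


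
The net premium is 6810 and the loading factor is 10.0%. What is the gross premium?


Gross = net * (1 + loading)
= 6810 * (1 + 0.1)
= 6810 * 1.1
= 7491.0


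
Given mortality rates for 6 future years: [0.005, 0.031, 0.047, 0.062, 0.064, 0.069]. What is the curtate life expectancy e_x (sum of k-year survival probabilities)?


e_x = sum_{k=1}^{n} k_p_x
k_p_x values:
  1_p_x = 0.995
  2_p_x = 0.964155
  3_p_x = 0.91884
  4_p_x = 0.861872
  5_p_x = 0.806712
  6_p_x = 0.751049
e_x = 5.2976


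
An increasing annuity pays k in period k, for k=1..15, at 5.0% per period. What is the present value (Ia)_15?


(Ia)_n = sum_{k=1}^{n} k * v^k, v = 1/(1+i)
v = 0.952381
Sum computed term by term:
(Ia)_15 = 73.6677


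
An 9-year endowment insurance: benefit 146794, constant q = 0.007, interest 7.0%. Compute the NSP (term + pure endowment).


Term component = 6530.8663
Pure endowment = 9_p_x * v^9 * benefit = 0.938735 * 0.543934 * 146794 = 74954.4708
NSP = 81485.3371


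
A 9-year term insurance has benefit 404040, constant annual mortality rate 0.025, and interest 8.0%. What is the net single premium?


NSP = benefit * sum_{k=0}^{n-1} k_p_x * q * v^(k+1)
With constant q=0.025, v=0.925926
Sum = 0.143258
NSP = 404040 * 0.143258
= 57882.0017


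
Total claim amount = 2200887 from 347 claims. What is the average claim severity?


severity = total / number
= 2200887 / 347
= 6342.6138


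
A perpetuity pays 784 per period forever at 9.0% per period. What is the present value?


PV = PMT / i
= 784 / 0.09
= 8711.1111


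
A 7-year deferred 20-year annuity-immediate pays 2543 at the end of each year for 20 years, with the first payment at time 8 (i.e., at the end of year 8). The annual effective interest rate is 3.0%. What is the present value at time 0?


PV at time 7 of the 20-year annuity-immediate:
a_n = 2543 * (1-(1+0.03)^(-20))/0.03 = 37833.4186
Discount back 7 years to time 0:
PV = 37833.4186 * (1+0.03)^(-7)
= 37833.4186 * 0.813092
= 30762.0315


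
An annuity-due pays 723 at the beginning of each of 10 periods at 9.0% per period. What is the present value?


PV_due = PMT * (1-(1+i)^(-n))/i * (1+i)
PV_immediate = 4639.9665
PV_due = 4639.9665 * 1.09
= 5057.5635


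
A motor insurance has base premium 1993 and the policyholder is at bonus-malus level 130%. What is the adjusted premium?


adjusted = base * BM_level / 100
= 1993 * 130 / 100
= 1993 * 1.3
= 2590.9


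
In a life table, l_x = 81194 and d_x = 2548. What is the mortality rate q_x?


q_x = d_x / l_x
= 2548 / 81194
= 0.0314


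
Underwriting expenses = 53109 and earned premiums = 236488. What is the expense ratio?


Expense ratio = expenses / premiums
= 53109 / 236488
= 0.2246


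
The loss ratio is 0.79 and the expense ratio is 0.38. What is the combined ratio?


Combined ratio = loss ratio + expense ratio
= 0.79 + 0.38
= 1.17


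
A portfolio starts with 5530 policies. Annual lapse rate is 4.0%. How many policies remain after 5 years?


remaining = initial * (1 - lapse)^years
= 5530 * (1 - 0.04)^5
= 5530 * 0.815373
= 4509.011


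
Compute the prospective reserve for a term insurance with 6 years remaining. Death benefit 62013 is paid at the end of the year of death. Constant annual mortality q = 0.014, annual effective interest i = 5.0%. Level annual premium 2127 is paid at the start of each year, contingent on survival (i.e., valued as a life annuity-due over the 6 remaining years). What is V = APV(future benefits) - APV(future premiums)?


v = 1/(1+i) = 0.952381
APV(future benefits) per unit = sum_{k=0}^{5} k_p_x * q * v^(k+1) = 0.068756
APV(future benefits) = 62013 * 0.068756 = 4263.7686
Life annuity-due factor ä_{x:6} = sum_{k=0}^{5} k_p_x * v^k = 5.156703
APV(future premiums) = 2127 * 5.156703 = 10968.3081
V = 4263.7686 - 10968.3081
= -6704.5395


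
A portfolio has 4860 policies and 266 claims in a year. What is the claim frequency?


frequency = claims / policies
= 266 / 4860
= 0.0547


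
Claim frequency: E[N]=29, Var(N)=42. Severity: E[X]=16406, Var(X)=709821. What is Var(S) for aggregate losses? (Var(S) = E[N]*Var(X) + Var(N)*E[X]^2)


Var(S) = E[N]*Var(X) + Var(N)*E[X]^2
= 29*709821 + 42*16406^2
= 20584809 + 11304587112
= 1.1325e+10


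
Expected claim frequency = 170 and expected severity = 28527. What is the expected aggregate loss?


E[S] = E[N] * E[X]
= 170 * 28527
= 4.8496e+06


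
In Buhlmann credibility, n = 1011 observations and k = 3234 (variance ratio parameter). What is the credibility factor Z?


Z = n / (n + k)
= 1011 / (1011 + 3234)
= 1011 / 4245
= 0.2382


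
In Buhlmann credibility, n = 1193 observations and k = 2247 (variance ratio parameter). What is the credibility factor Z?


Z = n / (n + k)
= 1193 / (1193 + 2247)
= 1193 / 3440
= 0.3468


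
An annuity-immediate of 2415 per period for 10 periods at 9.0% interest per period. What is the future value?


FV = PMT * ((1+i)^n - 1) / i
= 2415 * ((1.09)^10 - 1) / 0.09
= 2415 * (2.367364 - 1) / 0.09
= 36690.9253


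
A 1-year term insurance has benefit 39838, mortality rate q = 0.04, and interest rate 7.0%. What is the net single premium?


NSP = benefit * q * v
v = 1/(1+i) = 0.934579
NSP = 39838 * 0.04 * 0.934579
= 1489.271


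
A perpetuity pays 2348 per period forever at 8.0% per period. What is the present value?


PV = PMT / i
= 2348 / 0.08
= 29350.0


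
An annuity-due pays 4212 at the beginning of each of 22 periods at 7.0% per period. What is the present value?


PV_due = PMT * (1-(1+i)^(-n))/i * (1+i)
PV_immediate = 46589.945
PV_due = 46589.945 * 1.07
= 49851.2411


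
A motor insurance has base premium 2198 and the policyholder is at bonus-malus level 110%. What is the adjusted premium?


adjusted = base * BM_level / 100
= 2198 * 110 / 100
= 2198 * 1.1
= 2417.8


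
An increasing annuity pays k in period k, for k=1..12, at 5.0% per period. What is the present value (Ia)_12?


(Ia)_n = sum_{k=1}^{n} k * v^k, v = 1/(1+i)
v = 0.952381
Sum computed term by term:
(Ia)_12 = 52.4873


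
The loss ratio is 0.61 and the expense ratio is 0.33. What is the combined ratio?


Combined ratio = loss ratio + expense ratio
= 0.61 + 0.33
= 0.94


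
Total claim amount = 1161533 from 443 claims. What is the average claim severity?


severity = total / number
= 1161533 / 443
= 2621.9707


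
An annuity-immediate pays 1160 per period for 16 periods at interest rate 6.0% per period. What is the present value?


PV = PMT * (1 - (1+i)^(-n)) / i
= 1160 * (1 - (1+0.06)^(-16)) / 0.06
= 1160 * (1 - 0.393646) / 0.06
= 1160 * 10.105895
= 11722.8385


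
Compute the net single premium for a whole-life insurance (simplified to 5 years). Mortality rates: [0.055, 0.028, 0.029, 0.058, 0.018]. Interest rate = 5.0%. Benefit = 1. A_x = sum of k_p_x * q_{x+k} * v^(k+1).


v = 0.952381
Year 0: k_p_x=1.0, q=0.055, term=0.052381
Year 1: k_p_x=0.945, q=0.028, term=0.024
Year 2: k_p_x=0.91854, q=0.029, term=0.023011
Year 3: k_p_x=0.891902, q=0.058, term=0.042559
Year 4: k_p_x=0.840172, q=0.018, term=0.011849
A_x = 0.1538


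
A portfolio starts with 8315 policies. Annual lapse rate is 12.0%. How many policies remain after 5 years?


remaining = initial * (1 - lapse)^years
= 8315 * (1 - 0.12)^5
= 8315 * 0.527732
= 4388.0909


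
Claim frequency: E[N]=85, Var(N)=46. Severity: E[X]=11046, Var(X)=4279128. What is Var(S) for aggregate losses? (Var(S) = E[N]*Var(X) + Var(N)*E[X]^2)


Var(S) = E[N]*Var(X) + Var(N)*E[X]^2
= 85*4279128 + 46*11046^2
= 363725880 + 5612649336
= 5.9764e+09


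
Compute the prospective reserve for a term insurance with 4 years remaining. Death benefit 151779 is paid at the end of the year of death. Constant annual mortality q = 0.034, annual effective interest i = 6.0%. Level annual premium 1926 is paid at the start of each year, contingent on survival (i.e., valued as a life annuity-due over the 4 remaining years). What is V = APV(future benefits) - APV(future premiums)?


v = 1/(1+i) = 0.943396
APV(future benefits) per unit = sum_{k=0}^{3} k_p_x * q * v^(k+1) = 0.112222
APV(future benefits) = 151779 * 0.112222 = 17032.9298
Life annuity-due factor ä_{x:4} = sum_{k=0}^{3} k_p_x * v^k = 3.498683
APV(future premiums) = 1926 * 3.498683 = 6738.4638
V = 17032.9298 - 6738.4638
= 10294.466


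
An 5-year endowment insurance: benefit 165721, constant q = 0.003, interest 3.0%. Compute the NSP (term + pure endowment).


Term component = 2263.6426
Pure endowment = 5_p_x * v^5 * benefit = 0.98509 * 0.862609 * 165721 = 140820.9317
NSP = 143084.5743


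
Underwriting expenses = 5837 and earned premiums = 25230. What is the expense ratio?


Expense ratio = expenses / premiums
= 5837 / 25230
= 0.2314


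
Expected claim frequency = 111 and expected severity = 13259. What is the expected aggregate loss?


E[S] = E[N] * E[X]
= 111 * 13259
= 1.4717e+06


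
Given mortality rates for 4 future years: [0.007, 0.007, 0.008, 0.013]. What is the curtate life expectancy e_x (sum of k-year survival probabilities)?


e_x = sum_{k=1}^{n} k_p_x
k_p_x values:
  1_p_x = 0.993
  2_p_x = 0.986049
  3_p_x = 0.978161
  4_p_x = 0.965445
e_x = 3.9227


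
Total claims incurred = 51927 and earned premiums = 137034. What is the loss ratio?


Loss ratio = claims / premiums
= 51927 / 137034
= 0.3789


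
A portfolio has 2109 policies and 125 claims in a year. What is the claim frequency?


frequency = claims / policies
= 125 / 2109
= 0.0593


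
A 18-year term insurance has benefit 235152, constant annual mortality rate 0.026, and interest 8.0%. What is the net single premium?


NSP = benefit * sum_{k=0}^{n-1} k_p_x * q * v^(k+1)
With constant q=0.026, v=0.925926
Sum = 0.20708
NSP = 235152 * 0.20708
= 48695.2053


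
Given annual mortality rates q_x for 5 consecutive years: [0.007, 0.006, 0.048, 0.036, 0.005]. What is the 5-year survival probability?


p_k = 1 - q_k for each year
Survival = product of (1 - q_k)
= 0.993 * 0.994 * 0.952 * 0.964 * 0.995
= 0.9013


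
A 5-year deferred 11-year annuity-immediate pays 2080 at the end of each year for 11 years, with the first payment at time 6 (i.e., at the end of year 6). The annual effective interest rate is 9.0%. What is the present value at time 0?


PV at time 5 of the 11-year annuity-immediate:
a_n = 2080 * (1-(1+0.09)^(-11))/0.09 = 14154.7963
Discount back 5 years to time 0:
PV = 14154.7963 * (1+0.09)^(-5)
= 14154.7963 * 0.649931
= 9199.6464


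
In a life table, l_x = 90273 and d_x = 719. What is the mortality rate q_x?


q_x = d_x / l_x
= 719 / 90273
= 0.008


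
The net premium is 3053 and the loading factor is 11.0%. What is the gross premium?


Gross = net * (1 + loading)
= 3053 * (1 + 0.11)
= 3053 * 1.11
= 3388.83


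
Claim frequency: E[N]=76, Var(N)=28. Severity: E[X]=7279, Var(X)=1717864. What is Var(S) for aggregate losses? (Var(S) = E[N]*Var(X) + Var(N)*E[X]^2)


Var(S) = E[N]*Var(X) + Var(N)*E[X]^2
= 76*1717864 + 28*7279^2
= 130557664 + 1483547548
= 1.6141e+09


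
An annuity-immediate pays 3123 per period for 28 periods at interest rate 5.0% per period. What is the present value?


PV = PMT * (1 - (1+i)^(-n)) / i
= 3123 * (1 - (1+0.05)^(-28)) / 0.05
= 3123 * (1 - 0.255094) / 0.05
= 3123 * 14.898127
= 46526.8514


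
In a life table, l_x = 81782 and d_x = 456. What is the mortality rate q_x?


q_x = d_x / l_x
= 456 / 81782
= 0.0056


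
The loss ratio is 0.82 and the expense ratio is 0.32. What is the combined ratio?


Combined ratio = loss ratio + expense ratio
= 0.82 + 0.32
= 1.14


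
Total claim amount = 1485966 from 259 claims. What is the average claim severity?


severity = total / number
= 1485966 / 259
= 5737.3205


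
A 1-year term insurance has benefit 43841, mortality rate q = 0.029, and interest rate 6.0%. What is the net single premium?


NSP = benefit * q * v
v = 1/(1+i) = 0.943396
NSP = 43841 * 0.029 * 0.943396
= 1199.4236


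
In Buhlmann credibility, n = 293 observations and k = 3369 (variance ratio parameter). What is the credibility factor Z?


Z = n / (n + k)
= 293 / (293 + 3369)
= 293 / 3662
= 0.08


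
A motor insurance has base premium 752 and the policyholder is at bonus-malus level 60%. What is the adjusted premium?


adjusted = base * BM_level / 100
= 752 * 60 / 100
= 752 * 0.6
= 451.2


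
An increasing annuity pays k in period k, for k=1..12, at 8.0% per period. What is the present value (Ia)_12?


(Ia)_n = sum_{k=1}^{n} k * v^k, v = 1/(1+i)
v = 0.925926
Sum computed term by term:
(Ia)_12 = 42.17


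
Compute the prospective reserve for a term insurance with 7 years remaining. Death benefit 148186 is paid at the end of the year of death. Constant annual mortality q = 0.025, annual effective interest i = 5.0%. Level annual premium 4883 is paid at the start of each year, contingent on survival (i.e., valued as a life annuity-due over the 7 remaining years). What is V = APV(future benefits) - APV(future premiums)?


v = 1/(1+i) = 0.952381
APV(future benefits) per unit = sum_{k=0}^{6} k_p_x * q * v^(k+1) = 0.134913
APV(future benefits) = 148186 * 0.134913 = 19992.2323
Life annuity-due factor ä_{x:7} = sum_{k=0}^{6} k_p_x * v^k = 5.66635
APV(future premiums) = 4883 * 5.66635 = 27668.7875
V = 19992.2323 - 27668.7875
= -7676.5552


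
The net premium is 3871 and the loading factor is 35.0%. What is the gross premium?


Gross = net * (1 + loading)
= 3871 * (1 + 0.35)
= 3871 * 1.35
= 5225.85


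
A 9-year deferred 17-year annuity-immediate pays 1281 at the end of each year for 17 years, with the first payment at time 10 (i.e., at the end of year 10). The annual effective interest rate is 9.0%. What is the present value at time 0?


PV at time 9 of the 17-year annuity-immediate:
a_n = 1281 * (1-(1+0.09)^(-17))/0.09 = 10944.3918
Discount back 9 years to time 0:
PV = 10944.3918 * (1+0.09)^(-9)
= 10944.3918 * 0.460428
= 5039.102


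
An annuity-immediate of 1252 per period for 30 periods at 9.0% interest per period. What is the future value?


FV = PMT * ((1+i)^n - 1) / i
= 1252 * ((1.09)^30 - 1) / 0.09
= 1252 * (13.267678 - 1) / 0.09
= 170657.0383


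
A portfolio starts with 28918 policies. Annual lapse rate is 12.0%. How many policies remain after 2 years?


remaining = initial * (1 - lapse)^years
= 28918 * (1 - 0.12)^2
= 28918 * 0.7744
= 22394.0992


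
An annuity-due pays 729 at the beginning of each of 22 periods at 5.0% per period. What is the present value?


PV_due = PMT * (1-(1+i)^(-n))/i * (1+i)
PV_immediate = 9595.8289
PV_due = 9595.8289 * 1.05
= 10075.6203


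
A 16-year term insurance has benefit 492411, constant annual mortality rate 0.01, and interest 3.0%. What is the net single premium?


NSP = benefit * sum_{k=0}^{n-1} k_p_x * q * v^(k+1)
With constant q=0.01, v=0.970874
Sum = 0.11735
NSP = 492411 * 0.11735
= 57784.3898


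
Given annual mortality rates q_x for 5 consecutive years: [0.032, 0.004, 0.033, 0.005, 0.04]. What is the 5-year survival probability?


p_k = 1 - q_k for each year
Survival = product of (1 - q_k)
= 0.968 * 0.996 * 0.967 * 0.995 * 0.96
= 0.8905


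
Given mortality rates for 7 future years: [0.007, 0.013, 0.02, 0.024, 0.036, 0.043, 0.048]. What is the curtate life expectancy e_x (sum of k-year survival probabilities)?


e_x = sum_{k=1}^{n} k_p_x
k_p_x values:
  1_p_x = 0.993
  2_p_x = 0.980091
  3_p_x = 0.960489
  4_p_x = 0.937437
  5_p_x = 0.90369
  6_p_x = 0.864831
  7_p_x = 0.823319
e_x = 6.4629


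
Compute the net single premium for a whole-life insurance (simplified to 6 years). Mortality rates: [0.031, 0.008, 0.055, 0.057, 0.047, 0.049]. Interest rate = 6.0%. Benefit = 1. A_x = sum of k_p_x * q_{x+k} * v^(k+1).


v = 0.943396
Year 0: k_p_x=1.0, q=0.031, term=0.029245
Year 1: k_p_x=0.969, q=0.008, term=0.006899
Year 2: k_p_x=0.961248, q=0.055, term=0.04439
Year 3: k_p_x=0.908379, q=0.057, term=0.041013
Year 4: k_p_x=0.856602, q=0.047, term=0.030085
Year 5: k_p_x=0.816341, q=0.049, term=0.028199
A_x = 0.1798


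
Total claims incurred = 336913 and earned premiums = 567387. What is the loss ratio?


Loss ratio = claims / premiums
= 336913 / 567387
= 0.5938


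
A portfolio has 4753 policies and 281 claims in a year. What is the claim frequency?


frequency = claims / policies
= 281 / 4753
= 0.0591


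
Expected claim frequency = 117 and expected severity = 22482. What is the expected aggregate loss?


E[S] = E[N] * E[X]
= 117 * 22482
= 2.6304e+06


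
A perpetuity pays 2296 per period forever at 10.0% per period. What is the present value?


PV = PMT / i
= 2296 / 0.1
= 22960.0


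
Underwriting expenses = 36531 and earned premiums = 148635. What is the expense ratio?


Expense ratio = expenses / premiums
= 36531 / 148635
= 0.2458


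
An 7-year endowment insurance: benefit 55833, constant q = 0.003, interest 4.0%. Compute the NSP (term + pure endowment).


Term component = 996.8043
Pure endowment = 7_p_x * v^7 * benefit = 0.979188 * 0.759918 * 55833 = 41545.472
NSP = 42542.2762


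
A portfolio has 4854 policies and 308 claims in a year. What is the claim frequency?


frequency = claims / policies
= 308 / 4854
= 0.0635


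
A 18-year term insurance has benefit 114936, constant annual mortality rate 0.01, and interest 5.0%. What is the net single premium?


NSP = benefit * sum_{k=0}^{n-1} k_p_x * q * v^(k+1)
With constant q=0.01, v=0.952381
Sum = 0.108874
NSP = 114936 * 0.108874
= 12513.5094


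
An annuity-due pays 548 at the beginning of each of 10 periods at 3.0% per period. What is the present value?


PV_due = PMT * (1-(1+i)^(-n))/i * (1+i)
PV_immediate = 4674.5512
PV_due = 4674.5512 * 1.03
= 4814.7877


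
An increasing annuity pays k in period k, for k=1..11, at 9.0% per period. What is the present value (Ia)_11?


(Ia)_n = sum_{k=1}^{n} k * v^k, v = 1/(1+i)
v = 0.917431
Sum computed term by term:
(Ia)_11 = 35.0533


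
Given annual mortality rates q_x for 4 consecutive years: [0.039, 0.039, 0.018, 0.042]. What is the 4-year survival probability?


p_k = 1 - q_k for each year
Survival = product of (1 - q_k)
= 0.961 * 0.961 * 0.982 * 0.958
= 0.8688


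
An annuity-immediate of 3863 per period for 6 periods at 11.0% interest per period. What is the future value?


FV = PMT * ((1+i)^n - 1) / i
= 3863 * ((1.11)^6 - 1) / 0.11
= 3863 * (1.870415 - 1) / 0.11
= 30567.3765


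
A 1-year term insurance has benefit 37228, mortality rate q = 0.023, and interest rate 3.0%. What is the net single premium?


NSP = benefit * q * v
v = 1/(1+i) = 0.970874
NSP = 37228 * 0.023 * 0.970874
= 831.3049


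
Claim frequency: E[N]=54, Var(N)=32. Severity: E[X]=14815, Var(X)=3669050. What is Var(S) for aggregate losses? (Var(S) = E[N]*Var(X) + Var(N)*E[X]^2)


Var(S) = E[N]*Var(X) + Var(N)*E[X]^2
= 54*3669050 + 32*14815^2
= 198128700 + 7023495200
= 7.2216e+09


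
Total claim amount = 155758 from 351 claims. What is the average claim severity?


severity = total / number
= 155758 / 351
= 443.755


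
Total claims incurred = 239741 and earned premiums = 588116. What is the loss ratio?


Loss ratio = claims / premiums
= 239741 / 588116
= 0.4076


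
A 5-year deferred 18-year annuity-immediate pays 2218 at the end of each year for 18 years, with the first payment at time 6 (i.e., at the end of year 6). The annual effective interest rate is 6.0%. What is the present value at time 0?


PV at time 5 of the 18-year annuity-immediate:
a_n = 2218 * (1-(1+0.06)^(-18))/0.06 = 24015.6245
Discount back 5 years to time 0:
PV = 24015.6245 * (1+0.06)^(-5)
= 24015.6245 * 0.747258
= 17945.8717


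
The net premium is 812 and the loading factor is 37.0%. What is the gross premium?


Gross = net * (1 + loading)
= 812 * (1 + 0.37)
= 812 * 1.37
= 1112.44


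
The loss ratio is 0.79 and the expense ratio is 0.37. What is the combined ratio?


Combined ratio = loss ratio + expense ratio
= 0.79 + 0.37
= 1.16


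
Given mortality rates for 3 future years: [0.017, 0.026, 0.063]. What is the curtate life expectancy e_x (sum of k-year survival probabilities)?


e_x = sum_{k=1}^{n} k_p_x
k_p_x values:
  1_p_x = 0.983
  2_p_x = 0.957442
  3_p_x = 0.897123
e_x = 2.8376


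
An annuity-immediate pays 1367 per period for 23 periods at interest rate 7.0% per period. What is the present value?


PV = PMT * (1 - (1+i)^(-n)) / i
= 1367 * (1 - (1+0.07)^(-23)) / 0.07
= 1367 * (1 - 0.210947) / 0.07
= 1367 * 11.272187
= 15409.0801


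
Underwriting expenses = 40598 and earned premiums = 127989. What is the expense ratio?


Expense ratio = expenses / premiums
= 40598 / 127989
= 0.3172


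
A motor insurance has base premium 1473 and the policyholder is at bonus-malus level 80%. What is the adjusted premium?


adjusted = base * BM_level / 100
= 1473 * 80 / 100
= 1473 * 0.8
= 1178.4


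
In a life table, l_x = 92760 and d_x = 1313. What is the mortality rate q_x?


q_x = d_x / l_x
= 1313 / 92760
= 0.0142


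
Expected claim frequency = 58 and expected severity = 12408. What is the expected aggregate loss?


E[S] = E[N] * E[X]
= 58 * 12408
= 719664


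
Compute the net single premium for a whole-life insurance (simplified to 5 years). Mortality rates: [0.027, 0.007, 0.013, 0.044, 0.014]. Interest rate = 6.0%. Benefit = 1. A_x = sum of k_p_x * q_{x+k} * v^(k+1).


v = 0.943396
Year 0: k_p_x=1.0, q=0.027, term=0.025472
Year 1: k_p_x=0.973, q=0.007, term=0.006062
Year 2: k_p_x=0.966189, q=0.013, term=0.010546
Year 3: k_p_x=0.953629, q=0.044, term=0.033236
Year 4: k_p_x=0.911669, q=0.014, term=0.009538
A_x = 0.0849


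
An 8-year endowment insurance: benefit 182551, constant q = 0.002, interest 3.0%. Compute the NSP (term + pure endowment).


Term component = 2545.8249
Pure endowment = 8_p_x * v^8 * benefit = 0.984112 * 0.789409 * 182551 = 141817.8016
NSP = 144363.6265


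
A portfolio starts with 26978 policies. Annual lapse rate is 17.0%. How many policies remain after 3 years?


remaining = initial * (1 - lapse)^years
= 26978 * (1 - 0.17)^3
= 26978 * 0.571787
= 15425.6697


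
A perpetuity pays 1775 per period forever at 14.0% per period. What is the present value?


PV = PMT / i
= 1775 / 0.14
= 12678.5714


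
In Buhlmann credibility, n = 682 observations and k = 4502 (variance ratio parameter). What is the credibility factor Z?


Z = n / (n + k)
= 682 / (682 + 4502)
= 682 / 5184
= 0.1316


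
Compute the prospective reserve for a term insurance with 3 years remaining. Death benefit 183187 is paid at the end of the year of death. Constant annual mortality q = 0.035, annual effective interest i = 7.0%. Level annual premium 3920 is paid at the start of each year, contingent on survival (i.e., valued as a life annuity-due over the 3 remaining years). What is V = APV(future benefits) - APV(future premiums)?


v = 1/(1+i) = 0.934579
APV(future benefits) per unit = sum_{k=0}^{2} k_p_x * q * v^(k+1) = 0.088816
APV(future benefits) = 183187 * 0.088816 = 16269.9674
Life annuity-due factor ä_{x:3} = sum_{k=0}^{2} k_p_x * v^k = 2.715237
APV(future premiums) = 3920 * 2.715237 = 10643.7296
V = 16269.9674 - 10643.7296
= 5626.2378


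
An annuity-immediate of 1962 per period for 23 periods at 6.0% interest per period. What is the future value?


FV = PMT * ((1+i)^n - 1) / i
= 1962 * ((1.06)^23 - 1) / 0.06
= 1962 * (3.81975 - 1) / 0.06
= 92205.8139


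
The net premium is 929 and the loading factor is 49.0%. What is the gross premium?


Gross = net * (1 + loading)
= 929 * (1 + 0.49)
= 929 * 1.49
= 1384.21


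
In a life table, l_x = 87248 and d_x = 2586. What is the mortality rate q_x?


q_x = d_x / l_x
= 2586 / 87248
= 0.0296


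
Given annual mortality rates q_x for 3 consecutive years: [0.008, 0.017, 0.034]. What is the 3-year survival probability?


p_k = 1 - q_k for each year
Survival = product of (1 - q_k)
= 0.992 * 0.983 * 0.966
= 0.942


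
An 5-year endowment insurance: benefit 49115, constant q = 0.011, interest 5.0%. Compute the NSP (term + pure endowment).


Term component = 2290.6357
Pure endowment = 5_p_x * v^5 * benefit = 0.946197 * 0.783526 * 49115 = 36412.3837
NSP = 38703.0195


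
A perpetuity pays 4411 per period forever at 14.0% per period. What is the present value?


PV = PMT / i
= 4411 / 0.14
= 31507.1429


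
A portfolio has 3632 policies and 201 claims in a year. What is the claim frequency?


frequency = claims / policies
= 201 / 3632
= 0.0553


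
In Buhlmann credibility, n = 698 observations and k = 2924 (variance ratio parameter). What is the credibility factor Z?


Z = n / (n + k)
= 698 / (698 + 2924)
= 698 / 3622
= 0.1927


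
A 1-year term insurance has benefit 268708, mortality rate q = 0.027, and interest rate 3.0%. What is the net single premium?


NSP = benefit * q * v
v = 1/(1+i) = 0.970874
NSP = 268708 * 0.027 * 0.970874
= 7043.8019


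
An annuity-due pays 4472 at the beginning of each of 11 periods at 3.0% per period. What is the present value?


PV_due = PMT * (1-(1+i)^(-n))/i * (1+i)
PV_immediate = 41377.735
PV_due = 41377.735 * 1.03
= 42619.0671


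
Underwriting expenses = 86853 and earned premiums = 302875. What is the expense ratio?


Expense ratio = expenses / premiums
= 86853 / 302875
= 0.2868


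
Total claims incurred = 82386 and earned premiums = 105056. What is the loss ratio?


Loss ratio = claims / premiums
= 82386 / 105056
= 0.7842
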